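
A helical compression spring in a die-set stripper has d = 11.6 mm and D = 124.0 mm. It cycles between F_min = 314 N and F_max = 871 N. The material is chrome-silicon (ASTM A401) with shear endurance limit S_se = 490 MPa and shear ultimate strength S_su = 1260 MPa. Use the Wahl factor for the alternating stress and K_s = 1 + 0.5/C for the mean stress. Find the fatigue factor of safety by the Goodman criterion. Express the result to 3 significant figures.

4.35

C = D/d = 124.0/11.6 = 10.6897; K_W = (4C−1)/(4C−4)+0.615/C = 1.1349; K_s = 1+0.5/C = 1.0468
F_a = (F_max−F_min)/2 = 278.5 N; F_m = (F_max+F_min)/2 = 592.5 N
τ_a = K_W·8F_aD/(πd³) = 1.1349 × 56.34 = 63.942 MPa
τ_m = K_s·8F_mD/(πd³) = 1.0468 × 119.86 = 125.47 MPa
Goodman: 1/n_f = τ_a/S_se + τ_m/S_su = 63.942/490 + 125.47/1260 = 0.13049 + 0.09958 = 0.23007
n_f = 1/0.23007 = 4.347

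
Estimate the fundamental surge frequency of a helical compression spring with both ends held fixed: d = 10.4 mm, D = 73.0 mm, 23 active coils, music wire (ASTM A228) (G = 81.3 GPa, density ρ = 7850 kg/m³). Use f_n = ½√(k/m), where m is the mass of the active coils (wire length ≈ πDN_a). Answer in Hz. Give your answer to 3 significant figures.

k = Gd⁴/(8D³N_a) = (81.3×10³)(10.4⁴)/(8·73.0³·23) = 13.287 N/mm = 13287 N/m
Wire length L = πDN_a = π·73.0·23 = 5274.7 mm
m = ρ·(πd²/4)·L = 7850 × 84.949×10⁻⁶ m² × 5.2747 m = 3.5174 kg
f_n = ½√(k/m) = 0.5·√(13287/3.5174) = 0.5·√(3777.6) = 30.731 Hz

30.7 Hz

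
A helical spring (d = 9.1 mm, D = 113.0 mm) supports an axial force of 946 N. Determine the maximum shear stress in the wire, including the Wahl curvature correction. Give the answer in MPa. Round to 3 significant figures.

403 MPa

Spring index C = D/d = 113.0/9.1 = 12.4176
K_W = (4C−1)/(4C−4) + 0.615/C = 48.670/45.670 + 0.0495 = 1.1152
τ₀ = 8FD/(πd³) = 8·946·113.0/(π·9.1³) = 855184/2367.4 = 361.23 MPa
τ_max = K·τ₀ = 1.1152 × 361.23 = 402.85 MPa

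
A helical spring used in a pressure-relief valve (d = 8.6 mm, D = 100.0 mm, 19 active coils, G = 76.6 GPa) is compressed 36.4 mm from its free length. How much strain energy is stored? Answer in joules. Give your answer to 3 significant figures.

1.83 J

k = Gd⁴/(8D³N_a) = (76.6×10³)(8.6⁴)/(8·100.0³·19) = 2.7566 N/mm
U = ½kδ² = 0.5 × 2.7566 × 36.4² = 1826.2 N·mm = 1.8262 J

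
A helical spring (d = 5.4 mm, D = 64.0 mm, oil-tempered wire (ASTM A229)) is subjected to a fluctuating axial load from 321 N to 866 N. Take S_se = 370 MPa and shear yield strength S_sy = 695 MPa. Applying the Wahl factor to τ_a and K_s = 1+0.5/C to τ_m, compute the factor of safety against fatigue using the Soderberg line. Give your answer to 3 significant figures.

0.563

C = D/d = 64.0/5.4 = 11.8519; K_W = (4C−1)/(4C−4)+0.615/C = 1.1210; K_s = 1+0.5/C = 1.0422
F_a = (F_max−F_min)/2 = 272.5 N; F_m = (F_max+F_min)/2 = 593.5 N
τ_a = K_W·8F_aD/(πd³) = 1.1210 × 282.04 = 316.16 MPa
τ_m = K_s·8F_mD/(πd³) = 1.0422 × 614.27 = 640.18 MPa
Soderberg: 1/n_f = τ_a/S_se + τ_m/S_sy = 316.16/370 + 640.18/695 = 0.85450 + 0.92113 = 1.7756
n_f = 1/1.7756 = 0.5632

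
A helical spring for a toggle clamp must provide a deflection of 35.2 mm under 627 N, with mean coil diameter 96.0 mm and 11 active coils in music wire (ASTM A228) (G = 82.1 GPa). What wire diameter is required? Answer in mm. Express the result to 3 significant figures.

11.4 mm

Required rate k = F/δ = 627/35.2 = 17.812 N/mm
d = (8D³N_a·k / G)^(1/4) = (8·96.0³·11·17.812 / (82.1×10³))^0.25
  = (16892)^0.25 = 11.4004 mm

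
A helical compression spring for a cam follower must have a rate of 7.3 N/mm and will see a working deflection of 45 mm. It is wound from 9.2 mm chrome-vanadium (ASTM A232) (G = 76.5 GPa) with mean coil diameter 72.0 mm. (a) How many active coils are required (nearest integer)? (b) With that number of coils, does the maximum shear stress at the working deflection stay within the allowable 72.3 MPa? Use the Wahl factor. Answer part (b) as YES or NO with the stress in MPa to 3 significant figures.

N_a = Gd⁴/(8D³k) = (76.5×10³)(9.2⁴)/(8·72.0³·7.3) = 25.14 → N_a = 25
Actual rate k = Gd⁴/(8D³·25) = 7.3415 N/mm
Working load F = kδ = 7.3415·45 = 330.37 N
C = 72.0/9.2 = 7.8261; K_W = (4C−1)/(4C−4)+0.615/C = 1.1885
τ_max = K_W·8FD/(πd³) = 1.1885·77.787 = 92.446 MPa
τ_max > 72.3 MPa → exceeds allowable

(a) 25 coils; (b) NO, τ_max = 92.4 MPa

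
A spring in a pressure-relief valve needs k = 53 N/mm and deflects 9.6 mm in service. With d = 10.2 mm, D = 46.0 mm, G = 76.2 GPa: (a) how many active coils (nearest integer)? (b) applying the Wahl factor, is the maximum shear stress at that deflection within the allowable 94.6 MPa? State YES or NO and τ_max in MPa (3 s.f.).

N_a = Gd⁴/(8D³k) = (76.2×10³)(10.2⁴)/(8·46.0³·53) = 19.99 → N_a = 20
Actual rate k = Gd⁴/(8D³·20) = 52.962 N/mm
Working load F = kδ = 52.962·9.6 = 508.43 N
C = 46.0/10.2 = 4.5098; K_W = (4C−1)/(4C−4)+0.615/C = 1.3501
τ_max = K_W·8FD/(πd³) = 1.3501·56.122 = 75.767 MPa
τ_max ≤ 94.6 MPa → acceptable

(a) 20 coils; (b) YES, τ_max = 75.8 MPa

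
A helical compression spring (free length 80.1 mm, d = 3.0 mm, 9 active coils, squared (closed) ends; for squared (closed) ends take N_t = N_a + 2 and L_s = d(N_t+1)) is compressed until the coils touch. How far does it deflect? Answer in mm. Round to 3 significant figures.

N_t = 11; L_s = 3.0·12 = 36 mm
δ_solid = L₀ − L_s = 80.1 − 36 = 44.1 mm

44.1 mm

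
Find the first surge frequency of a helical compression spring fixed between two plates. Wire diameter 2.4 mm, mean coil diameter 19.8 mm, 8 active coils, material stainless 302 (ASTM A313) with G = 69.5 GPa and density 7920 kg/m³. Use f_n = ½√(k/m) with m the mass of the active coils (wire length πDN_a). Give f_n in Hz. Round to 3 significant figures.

255 Hz

k = Gd⁴/(8D³N_a) = (69.5×10³)(2.4⁴)/(8·19.8³·8) = 4.6415 N/mm = 4641.5 N/m
Wire length L = πDN_a = π·19.8·8 = 497.63 mm
m = ρ·(πd²/4)·L = 7920 × 4.5239×10⁻⁶ m² × 0.49763 m = 0.01783 kg
f_n = ½√(k/m) = 0.5·√(4641.5/0.01783) = 0.5·√(2.6032e+05) = 255.11 Hz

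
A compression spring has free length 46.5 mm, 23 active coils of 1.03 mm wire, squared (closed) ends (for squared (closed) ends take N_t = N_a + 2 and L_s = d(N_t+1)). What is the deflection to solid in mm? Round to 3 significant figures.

N_t = 25; L_s = 1.03·26 = 26.78 mm
δ_solid = L₀ − L_s = 46.5 − 26.78 = 19.72 mm

19.7 mm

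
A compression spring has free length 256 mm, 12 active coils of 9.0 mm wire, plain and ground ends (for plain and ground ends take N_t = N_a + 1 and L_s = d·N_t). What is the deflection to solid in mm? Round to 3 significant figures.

139 mm

N_t = 13; L_s = 9.0·13 = 117 mm
δ_solid = L₀ − L_s = 256 − 117 = 139 mm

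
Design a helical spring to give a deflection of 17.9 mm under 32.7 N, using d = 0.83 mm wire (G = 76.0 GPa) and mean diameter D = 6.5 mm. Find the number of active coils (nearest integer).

Required rate k = F/δ = 32.7/17.9 = 1.8268 N/mm
N_a = Gd⁴/(8D³k) = (76.0×10³ × 0.83⁴)/(8 × 6.5³ × 1.8268)
    = 36068.3 / 4013.51 = 8.987 → 9 coils

9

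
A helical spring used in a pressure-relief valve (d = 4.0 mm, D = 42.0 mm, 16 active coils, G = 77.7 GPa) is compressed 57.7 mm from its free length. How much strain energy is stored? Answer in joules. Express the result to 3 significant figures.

3.49 J

k = Gd⁴/(8D³N_a) = (77.7×10³)(4.0⁴)/(8·42.0³·16) = 2.0975 N/mm
U = ½kδ² = 0.5 × 2.0975 × 57.7² = 3491.6 N·mm = 3.4916 J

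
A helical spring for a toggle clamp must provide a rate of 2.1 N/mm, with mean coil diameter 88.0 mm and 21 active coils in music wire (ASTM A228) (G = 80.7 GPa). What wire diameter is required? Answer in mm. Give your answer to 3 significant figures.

7.39 mm

d = (8D³N_a·k / G)^(1/4) = (8·88.0³·21·2.1 / (80.7×10³))^0.25
  = (2979.2)^0.25 = 7.3880 mm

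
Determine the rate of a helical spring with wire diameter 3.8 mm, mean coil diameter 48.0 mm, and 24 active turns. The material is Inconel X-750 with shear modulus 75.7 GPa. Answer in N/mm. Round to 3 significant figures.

0.743 N/mm

k = Gd⁴/(8D³N_a) = (75.7×10³ × 3.8⁴) / (8 × 48.0³ × 24)
  = 1.57845e+07 / 2.12337e+07 = 0.74337 N/mm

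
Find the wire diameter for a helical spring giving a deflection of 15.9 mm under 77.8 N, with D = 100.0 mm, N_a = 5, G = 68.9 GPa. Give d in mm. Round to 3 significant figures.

7.30 mm

Required rate k = F/δ = 77.8/15.9 = 4.8931 N/mm
d = (8D³N_a·k / G)^(1/4) = (8·100.0³·5·4.8931 / (68.9×10³))^0.25
  = (2840.7)^0.25 = 7.3006 mm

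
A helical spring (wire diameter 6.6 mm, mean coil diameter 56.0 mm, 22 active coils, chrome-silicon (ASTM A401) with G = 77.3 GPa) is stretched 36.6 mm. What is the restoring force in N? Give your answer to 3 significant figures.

k = Gd⁴/(8D³N_a) = (77.3×10³)(6.6⁴)/(8·56.0³·22) = 4.7455 N/mm
F = k·δ = 4.7455 × 36.6 = 173.68 N

174 N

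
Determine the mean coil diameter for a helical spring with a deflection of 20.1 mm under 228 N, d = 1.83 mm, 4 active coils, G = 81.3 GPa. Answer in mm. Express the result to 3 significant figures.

Required rate k = F/δ = 228/20.1 = 11.343 N/mm
D = (Gd⁴/(8N_a·k))^(1/3) = (81.3×10³·1.83⁴/(8·4·11.343))^(1/3)
  = (2511.92)^(1/3) = 13.5936 mm

13.6 mm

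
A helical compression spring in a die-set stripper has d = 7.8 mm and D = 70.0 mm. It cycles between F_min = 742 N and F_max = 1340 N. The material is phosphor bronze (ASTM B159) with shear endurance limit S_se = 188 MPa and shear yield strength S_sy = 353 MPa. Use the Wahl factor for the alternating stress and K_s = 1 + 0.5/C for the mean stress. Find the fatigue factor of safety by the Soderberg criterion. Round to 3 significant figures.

C = D/d = 70.0/7.8 = 8.9744; K_W = (4C−1)/(4C−4)+0.615/C = 1.1626; K_s = 1+0.5/C = 1.0557
F_a = (F_max−F_min)/2 = 299 N; F_m = (F_max+F_min)/2 = 1041 N
τ_a = K_W·8F_aD/(πd³) = 1.1626 × 112.31 = 130.57 MPa
τ_m = K_s·8F_mD/(πd³) = 1.0557 × 391.03 = 412.81 MPa
Soderberg: 1/n_f = τ_a/S_se + τ_m/S_sy = 130.57/188 + 412.81/353 = 0.69453 + 1.16944 = 1.864
n_f = 1/1.864 = 0.5365

0.536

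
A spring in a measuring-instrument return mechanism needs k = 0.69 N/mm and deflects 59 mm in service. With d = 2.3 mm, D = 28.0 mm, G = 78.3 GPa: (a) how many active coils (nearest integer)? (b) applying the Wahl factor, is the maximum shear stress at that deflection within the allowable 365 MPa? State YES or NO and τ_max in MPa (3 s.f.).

N_a = Gd⁴/(8D³k) = (78.3×10³)(2.3⁴)/(8·28.0³·0.69) = 18.08 → N_a = 18
Actual rate k = Gd⁴/(8D³·18) = 0.69316 N/mm
Working load F = kδ = 0.69316·59 = 40.897 N
C = 28.0/2.3 = 12.1739; K_W = (4C−1)/(4C−4)+0.615/C = 1.1176
τ_max = K_W·8FD/(πd³) = 1.1176·239.66 = 267.86 MPa
τ_max ≤ 365 MPa → acceptable

(a) 18 coils; (b) YES, τ_max = 268 MPa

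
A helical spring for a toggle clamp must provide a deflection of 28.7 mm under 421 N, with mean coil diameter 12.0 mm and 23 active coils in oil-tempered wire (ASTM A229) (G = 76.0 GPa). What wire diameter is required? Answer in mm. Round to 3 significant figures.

2.80 mm

Required rate k = F/δ = 421/28.7 = 14.669 N/mm
d = (8D³N_a·k / G)^(1/4) = (8·12.0³·23·14.669 / (76.0×10³))^0.25
  = (61.369)^0.25 = 2.7989 mm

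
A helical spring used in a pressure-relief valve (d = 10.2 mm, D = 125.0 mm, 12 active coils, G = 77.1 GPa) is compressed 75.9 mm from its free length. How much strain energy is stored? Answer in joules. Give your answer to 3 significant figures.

k = Gd⁴/(8D³N_a) = (77.1×10³)(10.2⁴)/(8·125.0³·12) = 4.451 N/mm
U = ½kδ² = 0.5 × 4.451 × 75.9² = 12821 N·mm = 12.821 J

12.8 J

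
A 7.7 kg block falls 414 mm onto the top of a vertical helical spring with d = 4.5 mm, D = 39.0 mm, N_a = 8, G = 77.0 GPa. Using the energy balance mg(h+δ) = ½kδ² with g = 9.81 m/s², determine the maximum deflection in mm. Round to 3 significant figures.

96.3 mm

k = Gd⁴/(8D³N_a) = (77.0×10³)(4.5⁴)/(8·39.0³·8) = 8.317 N/mm
W = mg = 7.7 × 9.81 = 75.537 N
½kδ² − Wδ − Wh = 0 → δ = (W + √(W² + 2kWh))/k
δ = (75.537 + √(5705.8 + 520184))/8.317 = (75.537 + 725.18)/8.317 = 96.275 mm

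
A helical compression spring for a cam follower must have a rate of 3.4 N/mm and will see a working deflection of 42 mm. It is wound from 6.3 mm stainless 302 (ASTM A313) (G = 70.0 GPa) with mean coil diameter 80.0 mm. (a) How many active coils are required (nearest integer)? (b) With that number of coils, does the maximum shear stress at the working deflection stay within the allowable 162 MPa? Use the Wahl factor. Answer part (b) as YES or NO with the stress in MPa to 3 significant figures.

(a) 8 coils; (b) YES, τ_max = 128 MPa

N_a = Gd⁴/(8D³k) = (70.0×10³)(6.3⁴)/(8·80.0³·3.4) = 7.918 → N_a = 8
Actual rate k = Gd⁴/(8D³·8) = 3.3652 N/mm
Working load F = kδ = 3.3652·42 = 141.34 N
C = 80.0/6.3 = 12.6984; K_W = (4C−1)/(4C−4)+0.615/C = 1.1125
τ_max = K_W·8FD/(πd³) = 1.1125·115.15 = 128.11 MPa
τ_max ≤ 162 MPa → acceptable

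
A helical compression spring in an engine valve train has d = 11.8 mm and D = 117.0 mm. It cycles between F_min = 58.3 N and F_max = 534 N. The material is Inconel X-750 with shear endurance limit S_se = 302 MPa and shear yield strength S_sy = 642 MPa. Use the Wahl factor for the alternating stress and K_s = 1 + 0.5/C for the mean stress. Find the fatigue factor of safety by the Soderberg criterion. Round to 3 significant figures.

3.98

C = D/d = 117.0/11.8 = 9.9153; K_W = (4C−1)/(4C−4)+0.615/C = 1.1462; K_s = 1+0.5/C = 1.0504
F_a = (F_max−F_min)/2 = 237.85 N; F_m = (F_max+F_min)/2 = 296.15 N
τ_a = K_W·8F_aD/(πd³) = 1.1462 × 43.13 = 49.434 MPa
τ_m = K_s·8F_mD/(πd³) = 1.0504 × 53.702 = 56.41 MPa
Soderberg: 1/n_f = τ_a/S_se + τ_m/S_sy = 49.434/302 + 56.41/642 = 0.16369 + 0.08787 = 0.25155
n_f = 1/0.25155 = 3.975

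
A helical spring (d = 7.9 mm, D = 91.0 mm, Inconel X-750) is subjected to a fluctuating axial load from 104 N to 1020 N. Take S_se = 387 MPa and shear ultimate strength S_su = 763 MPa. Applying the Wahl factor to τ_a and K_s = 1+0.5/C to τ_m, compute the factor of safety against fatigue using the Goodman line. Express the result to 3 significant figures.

C = D/d = 91.0/7.9 = 11.5190; K_W = (4C−1)/(4C−4)+0.615/C = 1.1247; K_s = 1+0.5/C = 1.0434
F_a = (F_max−F_min)/2 = 458 N; F_m = (F_max+F_min)/2 = 562 N
τ_a = K_W·8F_aD/(πd³) = 1.1247 × 215.26 = 242.1 MPa
τ_m = K_s·8F_mD/(πd³) = 1.0434 × 264.14 = 275.61 MPa
Goodman: 1/n_f = τ_a/S_se + τ_m/S_su = 242.1/387 + 275.61/763 = 0.62559 + 0.36121 = 0.9868
n_f = 1/0.9868 = 1.013

1.01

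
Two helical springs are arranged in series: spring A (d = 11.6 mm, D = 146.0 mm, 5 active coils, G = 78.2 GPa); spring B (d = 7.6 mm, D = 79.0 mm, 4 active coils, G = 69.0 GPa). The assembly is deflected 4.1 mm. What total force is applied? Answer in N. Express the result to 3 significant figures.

k_A = Gd⁴/(8D³N_a) = (78.2×10³)(11.6⁴)/(8·146.0³·5) = 11.374 N/mm
k_B = Gd⁴/(8D³N_a) = (69.0×10³)(7.6⁴)/(8·79.0³·4) = 14.591 N/mm
Series: 1/k_eq = 1/11.374 + 1/14.591 = 0.15646; k_eq = 6.3916 N/mm
F = k_eq·δ = 6.3916·4.1 = 26.205 N

26.2 N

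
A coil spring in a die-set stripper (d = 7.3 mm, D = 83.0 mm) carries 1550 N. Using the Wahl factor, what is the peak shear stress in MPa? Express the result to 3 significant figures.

949 MPa

Spring index C = D/d = 83.0/7.3 = 11.3699
K_W = (4C−1)/(4C−4) + 0.615/C = 44.479/41.479 + 0.0541 = 1.1264
τ₀ = 8FD/(πd³) = 8·1550·83.0/(π·7.3³) = 1.0292e+06/1222.1 = 842.13 MPa
τ_max = K·τ₀ = 1.1264 × 842.13 = 948.59 MPa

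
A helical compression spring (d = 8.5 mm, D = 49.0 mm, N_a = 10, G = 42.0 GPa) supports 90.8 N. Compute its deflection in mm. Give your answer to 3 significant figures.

k = Gd⁴/(8D³N_a) = (42.0×10³)(8.5⁴)/(8·49.0³·10) = 23.294 N/mm
δ = F/k = 90.8 / 23.294 = 3.898 mm

3.90 mm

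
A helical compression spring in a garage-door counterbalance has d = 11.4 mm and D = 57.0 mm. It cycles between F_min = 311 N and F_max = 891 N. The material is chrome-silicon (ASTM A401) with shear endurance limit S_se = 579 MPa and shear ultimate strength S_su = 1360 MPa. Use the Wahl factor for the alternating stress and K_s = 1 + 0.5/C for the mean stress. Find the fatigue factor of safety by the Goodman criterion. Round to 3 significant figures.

8.93

C = D/d = 57.0/11.4 = 5.0000; K_W = (4C−1)/(4C−4)+0.615/C = 1.3105; K_s = 1+0.5/C = 1.1000
F_a = (F_max−F_min)/2 = 290 N; F_m = (F_max+F_min)/2 = 601 N
τ_a = K_W·8F_aD/(πd³) = 1.3105 × 28.412 = 37.234 MPa
τ_m = K_s·8F_mD/(πd³) = 1.1000 × 58.881 = 64.769 MPa
Goodman: 1/n_f = τ_a/S_se + τ_m/S_su = 37.234/579 + 64.769/1360 = 0.06431 + 0.04762 = 0.11193
n_f = 1/0.11193 = 8.934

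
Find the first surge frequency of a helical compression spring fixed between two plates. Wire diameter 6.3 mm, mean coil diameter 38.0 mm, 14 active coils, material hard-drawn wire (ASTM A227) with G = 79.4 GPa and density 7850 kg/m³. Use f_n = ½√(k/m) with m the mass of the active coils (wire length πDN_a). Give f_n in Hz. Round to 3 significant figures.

112 Hz

k = Gd⁴/(8D³N_a) = (79.4×10³)(6.3⁴)/(8·38.0³·14) = 20.352 N/mm = 20352 N/m
Wire length L = πDN_a = π·38.0·14 = 1671.3 mm
m = ρ·(πd²/4)·L = 7850 × 31.172×10⁻⁶ m² × 1.6713 m = 0.40898 kg
f_n = ½√(k/m) = 0.5·√(20352/0.40898) = 0.5·√(49764) = 111.54 Hz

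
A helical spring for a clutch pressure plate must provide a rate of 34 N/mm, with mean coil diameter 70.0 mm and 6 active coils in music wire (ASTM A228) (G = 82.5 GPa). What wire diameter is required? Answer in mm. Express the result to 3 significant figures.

d = (8D³N_a·k / G)^(1/4) = (8·70.0³·6·34 / (82.5×10³))^0.25
  = (6785.2)^0.25 = 9.0759 mm

9.08 mm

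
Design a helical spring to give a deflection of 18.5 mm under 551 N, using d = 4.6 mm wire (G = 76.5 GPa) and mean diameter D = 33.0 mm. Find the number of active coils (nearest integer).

4

Required rate k = F/δ = 551/18.5 = 29.784 N/mm
N_a = Gd⁴/(8D³k) = (76.5×10³ × 4.6⁴)/(8 × 33.0³ × 29.784)
    = 3.42525e+07 / 8.56272e+06 = 4 → 4 coils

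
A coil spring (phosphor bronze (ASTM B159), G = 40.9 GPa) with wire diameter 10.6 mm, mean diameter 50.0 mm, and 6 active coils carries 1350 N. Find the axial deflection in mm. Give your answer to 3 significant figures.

k = Gd⁴/(8D³N_a) = (40.9×10³)(10.6⁴)/(8·50.0³·6) = 86.059 N/mm
δ = F/k = 1350 / 86.059 = 15.687 mm

15.7 mm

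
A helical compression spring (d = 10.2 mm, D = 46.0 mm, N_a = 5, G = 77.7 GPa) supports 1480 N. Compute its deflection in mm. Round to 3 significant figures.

k = Gd⁴/(8D³N_a) = (77.7×10³)(10.2⁴)/(8·46.0³·5) = 216.02 N/mm
δ = F/k = 1480 / 216.02 = 6.8513 mm

6.85 mm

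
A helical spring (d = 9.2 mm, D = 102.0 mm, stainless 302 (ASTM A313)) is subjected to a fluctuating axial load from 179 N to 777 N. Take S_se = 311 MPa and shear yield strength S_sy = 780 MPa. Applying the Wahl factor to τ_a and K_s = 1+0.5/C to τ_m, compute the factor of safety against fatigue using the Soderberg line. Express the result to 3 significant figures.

1.74

C = D/d = 102.0/9.2 = 11.0870; K_W = (4C−1)/(4C−4)+0.615/C = 1.1298; K_s = 1+0.5/C = 1.0451
F_a = (F_max−F_min)/2 = 299 N; F_m = (F_max+F_min)/2 = 478 N
τ_a = K_W·8F_aD/(πd³) = 1.1298 × 99.735 = 112.68 MPa
τ_m = K_s·8F_mD/(πd³) = 1.0451 × 159.44 = 166.63 MPa
Soderberg: 1/n_f = τ_a/S_se + τ_m/S_sy = 112.68/311 + 166.63/780 = 0.36233 + 0.21363 = 0.57596
n_f = 1/0.57596 = 1.736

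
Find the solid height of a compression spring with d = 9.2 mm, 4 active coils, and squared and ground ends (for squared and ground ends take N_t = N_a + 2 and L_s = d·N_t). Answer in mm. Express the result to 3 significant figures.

squared and ground ends: N_t = N_a + 2 = 4 + 2 = 6
L_s = d·N_t = 9.2 × 6 = 55.2 mm

55.2 mm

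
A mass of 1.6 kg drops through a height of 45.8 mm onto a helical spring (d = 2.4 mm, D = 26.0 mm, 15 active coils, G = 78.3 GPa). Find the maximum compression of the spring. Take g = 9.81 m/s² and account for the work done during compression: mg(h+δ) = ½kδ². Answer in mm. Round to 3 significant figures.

49.2 mm

k = Gd⁴/(8D³N_a) = (78.3×10³)(2.4⁴)/(8·26.0³·15) = 1.2317 N/mm
W = mg = 1.6 × 9.81 = 15.696 N
½kδ² − Wδ − Wh = 0 → δ = (W + √(W² + 2kWh))/k
δ = (15.696 + √(246.36 + 1770.88))/1.2317 = (15.696 + 44.914)/1.2317 = 49.208 mm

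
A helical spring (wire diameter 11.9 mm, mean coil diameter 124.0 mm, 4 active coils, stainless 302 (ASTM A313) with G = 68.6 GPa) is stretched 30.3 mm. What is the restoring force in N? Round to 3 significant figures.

683 N

k = Gd⁴/(8D³N_a) = (68.6×10³)(11.9⁴)/(8·124.0³·4) = 22.547 N/mm
F = k·δ = 22.547 × 30.3 = 683.19 N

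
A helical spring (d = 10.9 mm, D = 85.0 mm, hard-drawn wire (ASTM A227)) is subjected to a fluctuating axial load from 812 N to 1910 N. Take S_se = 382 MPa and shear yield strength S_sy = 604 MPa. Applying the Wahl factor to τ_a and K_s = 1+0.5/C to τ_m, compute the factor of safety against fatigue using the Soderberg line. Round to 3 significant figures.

C = D/d = 85.0/10.9 = 7.7982; K_W = (4C−1)/(4C−4)+0.615/C = 1.1892; K_s = 1+0.5/C = 1.0641
F_a = (F_max−F_min)/2 = 549 N; F_m = (F_max+F_min)/2 = 1361 N
τ_a = K_W·8F_aD/(πd³) = 1.1892 × 91.76 = 109.12 MPa
τ_m = K_s·8F_mD/(πd³) = 1.0641 × 227.48 = 242.06 MPa
Soderberg: 1/n_f = τ_a/S_se + τ_m/S_sy = 109.12/382 + 242.06/604 = 0.28565 + 0.40077 = 0.68642
n_f = 1/0.68642 = 1.457

1.46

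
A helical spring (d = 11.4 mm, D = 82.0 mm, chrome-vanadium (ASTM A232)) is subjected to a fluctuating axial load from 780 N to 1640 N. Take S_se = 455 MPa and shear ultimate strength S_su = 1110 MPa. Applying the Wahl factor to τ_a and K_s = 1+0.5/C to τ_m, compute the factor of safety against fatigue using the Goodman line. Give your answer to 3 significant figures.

C = D/d = 82.0/11.4 = 7.1930; K_W = (4C−1)/(4C−4)+0.615/C = 1.2066; K_s = 1+0.5/C = 1.0695
F_a = (F_max−F_min)/2 = 430 N; F_m = (F_max+F_min)/2 = 1210 N
τ_a = K_W·8F_aD/(πd³) = 1.2066 × 60.605 = 73.126 MPa
τ_m = K_s·8F_mD/(πd³) = 1.0695 × 170.54 = 182.39 MPa
Goodman: 1/n_f = τ_a/S_se + τ_m/S_su = 73.126/455 + 182.39/1110 = 0.16072 + 0.16432 = 0.32504
n_f = 1/0.32504 = 3.077

3.08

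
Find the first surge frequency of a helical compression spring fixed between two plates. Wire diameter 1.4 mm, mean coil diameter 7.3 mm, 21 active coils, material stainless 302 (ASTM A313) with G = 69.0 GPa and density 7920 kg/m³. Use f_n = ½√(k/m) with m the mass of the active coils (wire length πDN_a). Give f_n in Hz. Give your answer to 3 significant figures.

k = Gd⁴/(8D³N_a) = (69.0×10³)(1.4⁴)/(8·7.3³·21) = 4.0559 N/mm = 4055.9 N/m
Wire length L = πDN_a = π·7.3·21 = 481.61 mm
m = ρ·(πd²/4)·L = 7920 × 1.5394×10⁻⁶ m² × 0.48161 m = 0.0058717 kg
f_n = ½√(k/m) = 0.5·√(4055.9/0.0058717) = 0.5·√(6.9075e+05) = 415.56 Hz

416 Hz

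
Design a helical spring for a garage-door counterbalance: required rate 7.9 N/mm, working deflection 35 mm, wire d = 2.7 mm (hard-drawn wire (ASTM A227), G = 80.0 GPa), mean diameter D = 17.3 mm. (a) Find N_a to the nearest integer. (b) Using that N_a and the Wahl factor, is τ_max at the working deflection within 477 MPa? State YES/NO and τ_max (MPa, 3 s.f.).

N_a = Gd⁴/(8D³k) = (80.0×10³)(2.7⁴)/(8·17.3³·7.9) = 12.99 → N_a = 13
Actual rate k = Gd⁴/(8D³·13) = 7.8954 N/mm
Working load F = kδ = 7.8954·35 = 276.34 N
C = 17.3/2.7 = 6.4074; K_W = (4C−1)/(4C−4)+0.615/C = 1.2347
τ_max = K_W·8FD/(πd³) = 1.2347·618.5 = 763.64 MPa
τ_max > 477 MPa → exceeds allowable

(a) 13 coils; (b) NO, τ_max = 764 MPa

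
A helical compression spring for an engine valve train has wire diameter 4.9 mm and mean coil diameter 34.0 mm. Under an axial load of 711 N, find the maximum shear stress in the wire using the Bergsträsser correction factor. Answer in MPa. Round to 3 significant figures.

629 MPa

Spring index C = D/d = 34.0/4.9 = 6.9388
K_B = (4C+2)/(4C−3) = 29.755/24.755 = 1.2020
τ₀ = 8FD/(πd³) = 8·711·34.0/(π·4.9³) = 193392/369.61 = 523.24 MPa
τ_max = K·τ₀ = 1.2020 × 523.24 = 628.92 MPa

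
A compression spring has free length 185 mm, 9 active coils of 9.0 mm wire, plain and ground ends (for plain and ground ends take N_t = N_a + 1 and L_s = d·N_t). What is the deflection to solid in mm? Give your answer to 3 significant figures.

N_t = 10; L_s = 9.0·10 = 90 mm
δ_solid = L₀ − L_s = 185 − 90 = 95 mm

95.0 mm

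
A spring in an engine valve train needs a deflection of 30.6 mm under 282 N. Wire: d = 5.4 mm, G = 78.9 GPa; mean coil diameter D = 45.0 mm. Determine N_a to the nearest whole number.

Required rate k = F/δ = 282/30.6 = 9.2157 N/mm
N_a = Gd⁴/(8D³k) = (78.9×10³ × 5.4⁴)/(8 × 45.0³ × 9.2157)
    = 6.70891e+07 / 6.71824e+06 = 9.986 → 10 coils

10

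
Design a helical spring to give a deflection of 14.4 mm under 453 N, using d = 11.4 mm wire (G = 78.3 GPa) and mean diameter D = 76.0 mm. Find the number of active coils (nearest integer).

12

Required rate k = F/δ = 453/14.4 = 31.458 N/mm
N_a = Gd⁴/(8D³k) = (78.3×10³ × 11.4⁴)/(8 × 76.0³ × 31.458)
    = 1.32246e+09 / 1.10476e+08 = 11.97 → 12 coils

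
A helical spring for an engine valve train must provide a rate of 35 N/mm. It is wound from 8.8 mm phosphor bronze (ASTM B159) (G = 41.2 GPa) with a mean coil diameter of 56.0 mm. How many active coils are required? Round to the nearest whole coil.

5

N_a = Gd⁴/(8D³k) = (41.2×10³ × 8.8⁴)/(8 × 56.0³ × 35)
    = 2.47074e+08 / 4.91725e+07 = 5.025 → 5 coils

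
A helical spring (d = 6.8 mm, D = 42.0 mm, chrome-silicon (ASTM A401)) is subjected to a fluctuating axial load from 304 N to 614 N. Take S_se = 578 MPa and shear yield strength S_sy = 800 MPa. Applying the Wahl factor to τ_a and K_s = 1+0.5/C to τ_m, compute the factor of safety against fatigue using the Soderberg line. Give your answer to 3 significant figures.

C = D/d = 42.0/6.8 = 6.1765; K_W = (4C−1)/(4C−4)+0.615/C = 1.2445; K_s = 1+0.5/C = 1.0810
F_a = (F_max−F_min)/2 = 155 N; F_m = (F_max+F_min)/2 = 459 N
τ_a = K_W·8F_aD/(πd³) = 1.2445 × 52.722 = 65.611 MPa
τ_m = K_s·8F_mD/(πd³) = 1.0810 × 156.13 = 168.76 MPa
Soderberg: 1/n_f = τ_a/S_se + τ_m/S_sy = 65.611/578 + 168.76/800 = 0.11351 + 0.21096 = 0.32447
n_f = 1/0.32447 = 3.082

3.08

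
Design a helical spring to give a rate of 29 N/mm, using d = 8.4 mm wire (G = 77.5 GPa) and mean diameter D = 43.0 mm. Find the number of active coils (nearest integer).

21

N_a = Gd⁴/(8D³k) = (77.5×10³ × 8.4⁴)/(8 × 43.0³ × 29)
    = 3.8585e+08 / 1.84456e+07 = 20.92 → 21 coils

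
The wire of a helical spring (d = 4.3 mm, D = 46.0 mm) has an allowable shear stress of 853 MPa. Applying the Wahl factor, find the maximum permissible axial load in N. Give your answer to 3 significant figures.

C = D/d = 46.0/4.3 = 10.6977
K_W = (4C−1)/(4C−4) + 0.615/C = 41.791/38.791 + 0.0575 = 1.1348
τ_max = K·8FD/(πd³) → F_max = τ_allow·πd³/(8DK)
F_max = 853·π·4.3³/(8·46.0·1.1348) = 2.1306e+05/417.62 = 510.18 N

510 N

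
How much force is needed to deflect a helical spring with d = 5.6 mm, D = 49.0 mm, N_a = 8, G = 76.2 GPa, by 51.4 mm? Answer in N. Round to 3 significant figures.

k = Gd⁴/(8D³N_a) = (76.2×10³)(5.6⁴)/(8·49.0³·8) = 9.9527 N/mm
F = k·δ = 9.9527 × 51.4 = 511.57 N

512 N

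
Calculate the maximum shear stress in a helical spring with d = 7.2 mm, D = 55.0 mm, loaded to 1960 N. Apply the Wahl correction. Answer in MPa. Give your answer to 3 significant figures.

Spring index C = D/d = 55.0/7.2 = 7.6389
K_W = (4C−1)/(4C−4) + 0.615/C = 29.556/26.556 + 0.0805 = 1.1935
τ₀ = 8FD/(πd³) = 8·1960·55.0/(π·7.2³) = 862400/1172.6 = 735.46 MPa
τ_max = K·τ₀ = 1.1935 × 735.46 = 877.76 MPa

878 MPa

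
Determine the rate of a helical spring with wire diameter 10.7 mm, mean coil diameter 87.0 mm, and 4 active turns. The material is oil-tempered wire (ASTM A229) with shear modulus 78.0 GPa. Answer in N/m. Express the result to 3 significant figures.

48500 N/m

k = Gd⁴/(8D³N_a) = (78.0×10³ × 10.7⁴) / (8 × 87.0³ × 4)
  = 1.02242e+09 / 2.10721e+07 = 48.52 N/mm = 48520 N/m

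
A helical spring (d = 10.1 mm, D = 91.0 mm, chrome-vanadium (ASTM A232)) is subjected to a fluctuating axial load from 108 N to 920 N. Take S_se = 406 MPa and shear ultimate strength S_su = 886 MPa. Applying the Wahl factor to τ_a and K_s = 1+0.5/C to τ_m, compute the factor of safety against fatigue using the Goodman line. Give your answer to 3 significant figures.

2.51

C = D/d = 91.0/10.1 = 9.0099; K_W = (4C−1)/(4C−4)+0.615/C = 1.1619; K_s = 1+0.5/C = 1.0555
F_a = (F_max−F_min)/2 = 406 N; F_m = (F_max+F_min)/2 = 514 N
τ_a = K_W·8F_aD/(πd³) = 1.1619 × 91.315 = 106.1 MPa
τ_m = K_s·8F_mD/(πd³) = 1.0555 × 115.61 = 122.02 MPa
Goodman: 1/n_f = τ_a/S_se + τ_m/S_su = 106.1/406 + 122.02/886 = 0.26133 + 0.13772 = 0.39905
n_f = 1/0.39905 = 2.506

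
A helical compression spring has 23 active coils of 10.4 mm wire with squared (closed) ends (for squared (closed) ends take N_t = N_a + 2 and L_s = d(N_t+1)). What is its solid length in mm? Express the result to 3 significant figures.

squared (closed) ends: N_t = N_a + 2 = 23 + 2 = 25
L_s = d·(N_t+1) = 10.4 × 26 = 270.4 mm

270 mm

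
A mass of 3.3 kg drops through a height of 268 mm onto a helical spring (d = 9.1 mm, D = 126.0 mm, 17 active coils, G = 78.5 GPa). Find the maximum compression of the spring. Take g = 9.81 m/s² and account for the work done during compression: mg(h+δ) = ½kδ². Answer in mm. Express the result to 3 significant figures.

111 mm

k = Gd⁴/(8D³N_a) = (78.5×10³)(9.1⁴)/(8·126.0³·17) = 1.9787 N/mm
W = mg = 3.3 × 9.81 = 32.373 N
½kδ² − Wδ − Wh = 0 → δ = (W + √(W² + 2kWh))/k
δ = (32.373 + √(1048 + 34334.6))/1.9787 = (32.373 + 188.1)/1.9787 = 111.42 mm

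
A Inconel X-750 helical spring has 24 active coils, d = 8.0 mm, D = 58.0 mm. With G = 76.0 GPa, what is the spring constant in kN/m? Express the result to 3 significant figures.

k = Gd⁴/(8D³N_a) = (76.0×10³ × 8.0⁴) / (8 × 58.0³ × 24)
  = 3.11296e+08 / 3.74615e+07 = 8.3098 N/mm

8.31 kN/m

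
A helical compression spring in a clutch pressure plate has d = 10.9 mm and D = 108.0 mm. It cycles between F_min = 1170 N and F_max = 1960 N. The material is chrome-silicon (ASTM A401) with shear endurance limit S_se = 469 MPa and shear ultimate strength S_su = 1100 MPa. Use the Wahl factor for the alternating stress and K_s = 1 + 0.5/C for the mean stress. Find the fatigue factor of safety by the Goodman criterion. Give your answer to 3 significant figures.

C = D/d = 108.0/10.9 = 9.9083; K_W = (4C−1)/(4C−4)+0.615/C = 1.1463; K_s = 1+0.5/C = 1.0505
F_a = (F_max−F_min)/2 = 395 N; F_m = (F_max+F_min)/2 = 1565 N
τ_a = K_W·8F_aD/(πd³) = 1.1463 × 83.884 = 96.153 MPa
τ_m = K_s·8F_mD/(πd³) = 1.0505 × 332.35 = 349.12 MPa
Goodman: 1/n_f = τ_a/S_se + τ_m/S_su = 96.153/469 + 349.12/1100 = 0.20502 + 0.31739 = 0.5224
n_f = 1/0.5224 = 1.914

1.91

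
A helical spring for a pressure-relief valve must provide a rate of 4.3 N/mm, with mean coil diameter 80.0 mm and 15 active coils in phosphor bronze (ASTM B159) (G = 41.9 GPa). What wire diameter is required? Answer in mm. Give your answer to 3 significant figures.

d = (8D³N_a·k / G)^(1/4) = (8·80.0³·15·4.3 / (41.9×10³))^0.25
  = (6305.3)^0.25 = 8.9110 mm

8.91 mm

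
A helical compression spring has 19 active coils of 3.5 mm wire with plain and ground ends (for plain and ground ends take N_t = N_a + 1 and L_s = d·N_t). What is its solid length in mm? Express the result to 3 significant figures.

plain and ground ends: N_t = N_a + 1 = 19 + 1 = 20
L_s = d·N_t = 3.5 × 20 = 70 mm

70.0 mm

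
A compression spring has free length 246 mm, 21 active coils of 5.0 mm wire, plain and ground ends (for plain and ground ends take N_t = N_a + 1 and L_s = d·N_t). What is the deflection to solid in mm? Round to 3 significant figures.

N_t = 22; L_s = 5.0·22 = 110 mm
δ_solid = L₀ − L_s = 246 − 110 = 136 mm

136 mm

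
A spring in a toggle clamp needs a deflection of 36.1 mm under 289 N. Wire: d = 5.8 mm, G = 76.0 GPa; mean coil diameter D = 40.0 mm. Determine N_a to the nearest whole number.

21

Required rate k = F/δ = 289/36.1 = 8.0055 N/mm
N_a = Gd⁴/(8D³k) = (76.0×10³ × 5.8⁴)/(8 × 40.0³ × 8.0055)
    = 8.60054e+07 / 4.09884e+06 = 20.98 → 21 coils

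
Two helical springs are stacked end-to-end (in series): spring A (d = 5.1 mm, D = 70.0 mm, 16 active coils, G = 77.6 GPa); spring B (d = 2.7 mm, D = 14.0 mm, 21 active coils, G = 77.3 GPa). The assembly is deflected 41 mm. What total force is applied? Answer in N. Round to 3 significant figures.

k_A = Gd⁴/(8D³N_a) = (77.6×10³)(5.1⁴)/(8·70.0³·16) = 1.1957 N/mm
k_B = Gd⁴/(8D³N_a) = (77.3×10³)(2.7⁴)/(8·14.0³·21) = 8.9113 N/mm
Series: 1/k_eq = 1/1.1957 + 1/8.9113 = 0.94852; k_eq = 1.0543 N/mm
F = k_eq·δ = 1.0543·41 = 43.225 N

43.2 N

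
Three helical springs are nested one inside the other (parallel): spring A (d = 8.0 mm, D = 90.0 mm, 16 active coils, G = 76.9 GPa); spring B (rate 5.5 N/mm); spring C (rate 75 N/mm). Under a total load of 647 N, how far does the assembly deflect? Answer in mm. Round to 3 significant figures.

k_A = Gd⁴/(8D³N_a) = (76.9×10³)(8.0⁴)/(8·90.0³·16) = 3.3756 N/mm
Parallel: k_eq = 3.3756 + 5.5 + 75 = 83.876 N/mm
δ = F/k_eq = 647/83.876 = 7.7138 mm

7.71 mm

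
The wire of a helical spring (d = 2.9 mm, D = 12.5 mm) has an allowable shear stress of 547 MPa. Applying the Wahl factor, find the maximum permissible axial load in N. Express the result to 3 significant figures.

C = D/d = 12.5/2.9 = 4.3103
K_W = (4C−1)/(4C−4) + 0.615/C = 16.241/13.241 + 0.1427 = 1.3692
τ_max = K·8FD/(πd³) → F_max = τ_allow·πd³/(8DK)
F_max = 547·π·2.9³/(8·12.5·1.3692) = 41911/136.92 = 306.09 N

306 N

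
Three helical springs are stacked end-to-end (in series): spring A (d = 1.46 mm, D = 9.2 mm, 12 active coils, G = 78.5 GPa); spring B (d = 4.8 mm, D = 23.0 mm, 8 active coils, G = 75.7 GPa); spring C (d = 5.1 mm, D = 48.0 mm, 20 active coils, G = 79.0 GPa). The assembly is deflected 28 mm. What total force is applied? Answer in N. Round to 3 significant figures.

k_A = Gd⁴/(8D³N_a) = (78.5×10³)(1.46⁴)/(8·9.2³·12) = 4.7714 N/mm
k_B = Gd⁴/(8D³N_a) = (75.7×10³)(4.8⁴)/(8·23.0³·8) = 51.606 N/mm
k_C = Gd⁴/(8D³N_a) = (79.0×10³)(5.1⁴)/(8·48.0³·20) = 3.0204 N/mm
Series: 1/k_eq = 1/4.7714 + 1/51.606 + 1/3.0204 = 0.56004; k_eq = 1.7856 N/mm
F = k_eq·δ = 1.7856·28 = 49.996 N

50.0 N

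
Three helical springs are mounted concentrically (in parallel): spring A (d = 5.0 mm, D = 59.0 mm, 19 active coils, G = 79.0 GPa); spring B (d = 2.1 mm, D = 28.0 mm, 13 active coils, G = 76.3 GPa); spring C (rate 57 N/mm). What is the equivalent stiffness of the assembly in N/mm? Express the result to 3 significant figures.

59.2 N/mm

k_A = Gd⁴/(8D³N_a) = (79.0×10³)(5.0⁴)/(8·59.0³·19) = 1.5816 N/mm
k_B = Gd⁴/(8D³N_a) = (76.3×10³)(2.1⁴)/(8·28.0³·13) = 0.64997 N/mm
Parallel: k_eq = 1.5816 + 0.64997 + 57 = 59.232 N/mm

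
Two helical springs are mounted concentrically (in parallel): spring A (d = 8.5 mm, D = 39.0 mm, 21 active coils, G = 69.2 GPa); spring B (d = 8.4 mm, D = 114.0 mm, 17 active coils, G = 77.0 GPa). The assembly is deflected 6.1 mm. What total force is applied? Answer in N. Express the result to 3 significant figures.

233 N

k_A = Gd⁴/(8D³N_a) = (69.2×10³)(8.5⁴)/(8·39.0³·21) = 36.248 N/mm
k_B = Gd⁴/(8D³N_a) = (77.0×10³)(8.4⁴)/(8·114.0³·17) = 1.9026 N/mm
Parallel: k_eq = 36.248 + 1.9026 = 38.15 N/mm
F = k_eq·δ = 38.15·6.1 = 232.72 N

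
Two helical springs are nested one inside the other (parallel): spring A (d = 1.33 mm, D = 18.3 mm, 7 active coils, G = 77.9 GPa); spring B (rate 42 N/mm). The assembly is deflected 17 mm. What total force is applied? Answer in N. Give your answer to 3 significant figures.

726 N

k_A = Gd⁴/(8D³N_a) = (77.9×10³)(1.33⁴)/(8·18.3³·7) = 0.71024 N/mm
Parallel: k_eq = 0.71024 + 42 = 42.71 N/mm
F = k_eq·δ = 42.71·17 = 726.07 N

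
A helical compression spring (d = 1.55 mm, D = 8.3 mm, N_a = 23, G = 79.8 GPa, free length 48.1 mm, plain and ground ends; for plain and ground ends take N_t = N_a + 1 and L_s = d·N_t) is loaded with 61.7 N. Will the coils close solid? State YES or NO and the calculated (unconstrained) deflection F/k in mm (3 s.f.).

YES, δ = 14.1 mm

k = Gd⁴/(8D³N_a) = (79.8×10³)(1.55⁴)/(8·8.3³·23) = 4.378 N/mm
N_t = 24; L_s = 1.55·24 = 37.2 mm; δ_solid = L₀ − L_s = 48.1 − 37.2 = 10.9 mm
δ = F/k = 61.7/4.378 = 14.093 mm
δ ≥ δ_solid → spring goes solid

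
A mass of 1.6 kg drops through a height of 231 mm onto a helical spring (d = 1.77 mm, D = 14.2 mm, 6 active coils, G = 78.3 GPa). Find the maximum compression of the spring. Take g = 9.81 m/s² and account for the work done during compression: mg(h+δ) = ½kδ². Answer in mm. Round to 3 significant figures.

k = Gd⁴/(8D³N_a) = (78.3×10³)(1.77⁴)/(8·14.2³·6) = 5.5918 N/mm
W = mg = 1.6 × 9.81 = 15.696 N
½kδ² − Wδ − Wh = 0 → δ = (W + √(W² + 2kWh))/k
δ = (15.696 + √(246.36 + 40548.9))/5.5918 = (15.696 + 201.98)/5.5918 = 38.928 mm

38.9 mm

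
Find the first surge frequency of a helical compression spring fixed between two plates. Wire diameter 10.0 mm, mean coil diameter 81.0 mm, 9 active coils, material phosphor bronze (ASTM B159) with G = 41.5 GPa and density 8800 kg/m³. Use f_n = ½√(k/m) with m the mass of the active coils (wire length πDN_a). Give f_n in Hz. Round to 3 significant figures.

41.4 Hz

k = Gd⁴/(8D³N_a) = (41.5×10³)(10.0⁴)/(8·81.0³·9) = 10.846 N/mm = 10846 N/m
Wire length L = πDN_a = π·81.0·9 = 2290.2 mm
m = ρ·(πd²/4)·L = 8800 × 78.54×10⁻⁶ m² × 2.2902 m = 1.5829 kg
f_n = ½√(k/m) = 0.5·√(10846/1.5829) = 0.5·√(6851.9) = 41.388 Hz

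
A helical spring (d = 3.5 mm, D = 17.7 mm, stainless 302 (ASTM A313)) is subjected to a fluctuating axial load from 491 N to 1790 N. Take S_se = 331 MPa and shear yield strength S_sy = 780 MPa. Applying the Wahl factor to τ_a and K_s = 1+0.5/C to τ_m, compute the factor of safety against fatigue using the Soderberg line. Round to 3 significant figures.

0.228

C = D/d = 17.7/3.5 = 5.0571; K_W = (4C−1)/(4C−4)+0.615/C = 1.3065; K_s = 1+0.5/C = 1.0989
F_a = (F_max−F_min)/2 = 649.5 N; F_m = (F_max+F_min)/2 = 1140.5 N
τ_a = K_W·8F_aD/(πd³) = 1.3065 × 682.79 = 892.05 MPa
τ_m = K_s·8F_mD/(πd³) = 1.0989 × 1199 = 1317.5 MPa
Soderberg: 1/n_f = τ_a/S_se + τ_m/S_sy = 892.05/331 + 1317.5/780 = 2.69501 + 1.68910 = 4.3841
n_f = 1/4.3841 = 0.2281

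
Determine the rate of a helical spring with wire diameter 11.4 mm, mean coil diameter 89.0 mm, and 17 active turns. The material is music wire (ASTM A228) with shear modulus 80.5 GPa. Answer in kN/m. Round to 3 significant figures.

k = Gd⁴/(8D³N_a) = (80.5×10³ × 11.4⁴) / (8 × 89.0³ × 17)
  = 1.35961e+09 / 9.58758e+07 = 14.181 N/mm

14.2 kN/m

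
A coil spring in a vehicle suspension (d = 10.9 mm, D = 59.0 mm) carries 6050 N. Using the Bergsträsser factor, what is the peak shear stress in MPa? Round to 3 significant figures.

890 MPa

Spring index C = D/d = 59.0/10.9 = 5.4128
K_B = (4C+2)/(4C−3) = 23.651/18.651 = 1.2681
τ₀ = 8FD/(πd³) = 8·6050·59.0/(π·10.9³) = 2.8556e+06/4068.5 = 701.89 MPa
τ_max = K·τ₀ = 1.2681 × 701.89 = 890.05 MPa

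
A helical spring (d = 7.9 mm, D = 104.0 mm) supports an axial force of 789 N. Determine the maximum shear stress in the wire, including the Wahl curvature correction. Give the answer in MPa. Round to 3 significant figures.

Spring index C = D/d = 104.0/7.9 = 13.1646
K_W = (4C−1)/(4C−4) + 0.615/C = 51.658/48.658 + 0.0467 = 1.1084
τ₀ = 8FD/(πd³) = 8·789·104.0/(π·7.9³) = 656448/1548.9 = 423.81 MPa
τ_max = K·τ₀ = 1.1084 × 423.81 = 469.74 MPa

470 MPa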